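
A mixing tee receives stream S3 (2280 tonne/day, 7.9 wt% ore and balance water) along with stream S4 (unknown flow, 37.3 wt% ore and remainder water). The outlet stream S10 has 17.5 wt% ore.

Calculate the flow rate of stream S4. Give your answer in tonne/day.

Let S4 be the unknown flow. Total out = 2280 + S4.
ore balance: 180.12 + 0.373·S4 = 0.175·(2280 + S4)
(0.373 − 0.175)·S4 = 0.175×2280 − 180.12 = 218.88
S4 = 218.88 / 0.198 = 1105.5 tonne/day

1105 tonne/day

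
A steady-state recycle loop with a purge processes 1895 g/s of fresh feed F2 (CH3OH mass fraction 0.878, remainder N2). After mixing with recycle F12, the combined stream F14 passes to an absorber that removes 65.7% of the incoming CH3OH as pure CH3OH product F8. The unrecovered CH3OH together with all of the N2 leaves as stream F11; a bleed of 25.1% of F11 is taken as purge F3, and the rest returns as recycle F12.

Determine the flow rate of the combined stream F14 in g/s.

3160 g/s

N2 enters only via F2 and leaves only via the purge: 1895×0.122 = 0.251×(N2 in F11), and the absorber passes all N2, so N2 in F14 = N2 in F11 = 921.08 g/s.
CH3OH in F14: m_A = 1895×0.878 + (1−0.251)·(1−0.657)·m_A, so m_A = 1663.8/0.7431 = 2239 g/s.
F14 = 2239 + 921.08 = 3160.1 g/s.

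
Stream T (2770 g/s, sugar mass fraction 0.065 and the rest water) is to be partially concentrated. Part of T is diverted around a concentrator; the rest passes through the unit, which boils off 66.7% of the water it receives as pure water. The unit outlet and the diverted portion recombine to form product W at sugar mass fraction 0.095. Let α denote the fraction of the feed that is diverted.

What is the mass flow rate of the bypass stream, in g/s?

All 2770×0.065 = 180.05 g/s of sugar reaches W, so W = 180.05/0.095 = 1895.3 g/s and vapour = 874.74 g/s.
The evaporator receives (1−α)·2770 of feed at 0.935 water and removes 0.667 of that water:
0.667×0.935×(1−α)×2770 = 874.74
(1−α) = 874.74/1727.5 = 0.5064;  α = 0.4936.
Bypass flow = 0.4936×2770 = 1367.4 g/s.

1367 g/s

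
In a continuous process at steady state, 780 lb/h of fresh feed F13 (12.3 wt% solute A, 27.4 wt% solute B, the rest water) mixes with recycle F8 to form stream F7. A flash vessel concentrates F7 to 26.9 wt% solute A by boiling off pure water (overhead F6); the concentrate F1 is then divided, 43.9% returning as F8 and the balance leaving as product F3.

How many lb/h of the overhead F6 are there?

423.3 lb/h

Overall solute A balance (none leaves overhead): solute A in fresh feed = solute A in product, i.e. 780×0.123 = (1−0.439)·F1·0.269.
F1 = 95.94/(0.269×0.561) = 635.75 lb/h.
Recycle F8 = 0.439×635.75 = 279.09 lb/h.
Combined feed F7 = 780 + 279.09 = 1059.1 lb/h.
Overhead F6 = F7 − F1 = 1059.1 − 635.75 = 423.35 lb/h.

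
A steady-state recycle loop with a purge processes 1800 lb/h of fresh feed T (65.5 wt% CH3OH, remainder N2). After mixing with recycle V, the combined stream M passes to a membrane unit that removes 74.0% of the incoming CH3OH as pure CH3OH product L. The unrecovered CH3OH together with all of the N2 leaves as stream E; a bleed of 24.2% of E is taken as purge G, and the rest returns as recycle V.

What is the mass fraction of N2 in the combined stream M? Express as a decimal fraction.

N2 enters only via T and leaves only via the purge: 1800×0.345 = 0.242×(N2 in E), and the membrane unit passes all N2, so N2 in M = N2 in E = 2566.1 lb/h.
CH3OH in M: m_A = 1800×0.655 + (1−0.242)·(1−0.740)·m_A, so m_A = 1179/0.8029 = 1468.4 lb/h.
M = 1468.4 + 2566.1 = 4034.5 lb/h.
N2 fraction in M = 2566.1/4034.5 = 0.6360.

0.6360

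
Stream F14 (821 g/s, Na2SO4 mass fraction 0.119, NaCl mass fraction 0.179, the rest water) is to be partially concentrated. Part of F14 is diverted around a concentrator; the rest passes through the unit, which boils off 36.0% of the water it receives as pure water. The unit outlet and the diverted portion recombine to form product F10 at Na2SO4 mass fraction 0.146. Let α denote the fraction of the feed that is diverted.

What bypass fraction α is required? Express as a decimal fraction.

0.268

All 821×0.119 = 97.699 g/s of Na2SO4 reaches F10, so F10 = 97.699/0.146 = 669.17 g/s and vapour = 151.83 g/s.
The evaporator receives (1−α)·821 of feed at 0.702 water and removes 0.360 of that water:
0.360×0.702×(1−α)×821 = 151.83
(1−α) = 151.83/207.48 = 0.7318;  α = 0.2682.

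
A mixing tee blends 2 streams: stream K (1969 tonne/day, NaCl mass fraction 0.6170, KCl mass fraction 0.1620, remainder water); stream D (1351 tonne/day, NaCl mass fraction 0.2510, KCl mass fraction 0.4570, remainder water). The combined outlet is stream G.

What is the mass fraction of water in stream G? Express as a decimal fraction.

0.2499

Total flow out = 1969 + 1351 = 3320 tonne/day.
water in = 1969×0.221 + 1351×0.292 = 829.64 tonne/day.
water mass fraction in G = 829.64/3320 = 0.2499.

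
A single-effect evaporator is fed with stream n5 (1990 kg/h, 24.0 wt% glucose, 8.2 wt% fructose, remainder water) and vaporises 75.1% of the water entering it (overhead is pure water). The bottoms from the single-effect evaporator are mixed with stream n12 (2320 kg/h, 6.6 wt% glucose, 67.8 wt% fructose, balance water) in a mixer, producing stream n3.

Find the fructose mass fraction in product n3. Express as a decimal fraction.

0.527

Vapour removed = 0.751×0.678×1990 = 1013.3 kg/h; concentrate = 976.74 kg/h.
fructose reaching the mixer = 163.18 (from concentrate) + 2320×0.678 = 1736.1 kg/h.
Product flow = 976.74 + 2320 = 3296.7 kg/h; fructose fraction = 0.527.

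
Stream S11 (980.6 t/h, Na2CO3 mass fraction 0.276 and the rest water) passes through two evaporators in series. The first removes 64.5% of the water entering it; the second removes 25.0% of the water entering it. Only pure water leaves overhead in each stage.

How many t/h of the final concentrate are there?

water in feed = 980.6×0.724 = 709.95 t/h.
After stage 1: water left = (1−0.645)×709.95 = 252.03; stream total = 522.68 t/h.
After stage 2: water left = (1−0.250)×252.03 = 189.03; final concentrate = 459.67 t/h.

459.7 t/h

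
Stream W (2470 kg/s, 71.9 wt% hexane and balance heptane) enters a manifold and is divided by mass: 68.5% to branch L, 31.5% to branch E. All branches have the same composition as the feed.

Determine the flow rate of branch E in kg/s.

Branch E flow = 0.315×2470 = 778.05 kg/s.

778 kg/s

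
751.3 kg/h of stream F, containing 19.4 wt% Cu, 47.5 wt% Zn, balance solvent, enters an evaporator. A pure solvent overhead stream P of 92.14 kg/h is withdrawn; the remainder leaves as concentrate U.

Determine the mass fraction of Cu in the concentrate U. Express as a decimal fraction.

Cu is not removed: 751.3×0.194 = 145.75 kg/h of Cu enters U.
Concentrate = 751.3 − 92.14 = 659.16 kg/h.
Mass fraction = 145.75/659.16 = 0.2211.

0.2211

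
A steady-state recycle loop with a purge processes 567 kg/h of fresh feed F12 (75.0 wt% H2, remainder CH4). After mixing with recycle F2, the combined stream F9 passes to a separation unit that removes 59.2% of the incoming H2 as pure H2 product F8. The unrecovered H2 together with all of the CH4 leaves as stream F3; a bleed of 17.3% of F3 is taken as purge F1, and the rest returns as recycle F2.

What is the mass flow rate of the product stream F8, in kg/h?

379.9 kg/h

H2 in F9: m_A = 567×0.750 + (1−0.173)·(1−0.592)·m_A, so m_A = 425.25/0.6626 = 641.81 kg/h.
Product F8 = 0.592×641.81 = 379.95 kg/h.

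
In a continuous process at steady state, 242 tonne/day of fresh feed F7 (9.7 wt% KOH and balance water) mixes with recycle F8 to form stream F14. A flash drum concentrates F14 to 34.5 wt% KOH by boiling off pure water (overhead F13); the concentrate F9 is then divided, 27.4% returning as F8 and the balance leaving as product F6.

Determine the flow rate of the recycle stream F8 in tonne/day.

25.68 tonne/day

Overall KOH balance (none leaves overhead): KOH in fresh feed = KOH in product, i.e. 242×0.097 = (1−0.274)·F9·0.345.
F9 = 23.474/(0.345×0.726) = 93.72 tonne/day.
Recycle F8 = 0.274×93.72 = 25.679 tonne/day.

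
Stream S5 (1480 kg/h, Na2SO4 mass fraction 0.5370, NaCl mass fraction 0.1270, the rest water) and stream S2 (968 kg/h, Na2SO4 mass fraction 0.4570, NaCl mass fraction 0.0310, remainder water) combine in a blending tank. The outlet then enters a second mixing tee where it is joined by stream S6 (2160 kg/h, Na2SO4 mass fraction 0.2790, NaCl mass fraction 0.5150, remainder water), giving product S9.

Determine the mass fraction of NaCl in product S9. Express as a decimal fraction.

Overall, product flow = 4608 kg/h.
NaCl in = 1480×0.127 + 968×0.031 + 2160×0.515 = 1330.4 kg/h.
NaCl fraction in S9 = 0.2887.

0.2887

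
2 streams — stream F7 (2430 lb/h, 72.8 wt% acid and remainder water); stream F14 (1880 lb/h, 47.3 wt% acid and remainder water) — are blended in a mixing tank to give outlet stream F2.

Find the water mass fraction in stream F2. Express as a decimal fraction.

0.383

Total flow out = 2430 + 1880 = 4310 lb/h.
water in = 2430×0.272 + 1880×0.527 = 1651.7 lb/h.
water mass fraction in F2 = 1651.7/4310 = 0.383.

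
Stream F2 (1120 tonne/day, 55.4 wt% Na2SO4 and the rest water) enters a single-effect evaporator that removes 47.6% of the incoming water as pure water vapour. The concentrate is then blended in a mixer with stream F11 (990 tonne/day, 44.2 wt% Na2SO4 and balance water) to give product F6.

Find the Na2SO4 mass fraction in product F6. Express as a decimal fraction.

0.565

Vapour removed = 0.476×0.446×1120 = 237.77 tonne/day; concentrate = 882.23 tonne/day.
Na2SO4 reaching the mixer = 620.48 (from concentrate) + 990×0.442 = 1058.1 tonne/day.
Product flow = 882.23 + 990 = 1872.2 tonne/day; Na2SO4 fraction = 0.565.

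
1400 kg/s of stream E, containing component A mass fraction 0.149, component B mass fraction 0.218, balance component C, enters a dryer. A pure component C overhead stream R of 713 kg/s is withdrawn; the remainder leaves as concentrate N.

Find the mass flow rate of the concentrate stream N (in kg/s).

687 kg/s

Concentrate = 1400 − 713 = 687 kg/s.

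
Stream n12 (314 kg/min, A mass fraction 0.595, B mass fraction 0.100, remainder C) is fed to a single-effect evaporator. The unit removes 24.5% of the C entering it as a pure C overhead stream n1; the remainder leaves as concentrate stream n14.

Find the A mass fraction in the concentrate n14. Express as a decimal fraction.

A is not removed: 314×0.595 = 186.83 kg/min of A enters n14.
C entering = 314×0.305 = 95.77 kg/min; overhead removed = 0.245×95.77 = 23.464 kg/min.
Concentrate = 314 − 23.464 = 290.54 kg/min.
Mass fraction = 186.83/290.54 = 0.643.

0.643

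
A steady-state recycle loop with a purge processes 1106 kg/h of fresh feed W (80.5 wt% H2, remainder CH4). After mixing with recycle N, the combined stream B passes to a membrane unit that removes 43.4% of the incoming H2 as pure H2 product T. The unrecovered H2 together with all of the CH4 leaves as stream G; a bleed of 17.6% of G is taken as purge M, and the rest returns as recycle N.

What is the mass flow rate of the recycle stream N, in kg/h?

1788 kg/h

CH4 enters only via W and leaves only via the purge: 1106×0.195 = 0.176×(CH4 in G), and the membrane unit passes all CH4, so CH4 in B = CH4 in G = 1225.4 kg/h.
H2 in B: m_A = 1106×0.805 + (1−0.176)·(1−0.434)·m_A, so m_A = 890.33/0.5336 = 1668.5 kg/h.
G = (1−0.434)×1668.5 + 1225.4 = 2169.8 kg/h.
Recycle N = (1−0.176)×2169.8 = 1787.9 kg/h.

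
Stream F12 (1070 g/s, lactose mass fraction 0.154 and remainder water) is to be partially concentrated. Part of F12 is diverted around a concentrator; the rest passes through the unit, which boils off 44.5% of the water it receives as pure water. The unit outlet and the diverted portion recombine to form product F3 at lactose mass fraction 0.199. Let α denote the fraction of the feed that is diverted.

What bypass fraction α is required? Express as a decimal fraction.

All 1070×0.154 = 164.78 g/s of lactose reaches F3, so F3 = 164.78/0.199 = 828.04 g/s and vapour = 241.96 g/s.
The evaporator receives (1−α)·1070 of feed at 0.846 water and removes 0.445 of that water:
0.445×0.846×(1−α)×1070 = 241.96
(1−α) = 241.96/402.82 = 0.6007;  α = 0.3993.

0.399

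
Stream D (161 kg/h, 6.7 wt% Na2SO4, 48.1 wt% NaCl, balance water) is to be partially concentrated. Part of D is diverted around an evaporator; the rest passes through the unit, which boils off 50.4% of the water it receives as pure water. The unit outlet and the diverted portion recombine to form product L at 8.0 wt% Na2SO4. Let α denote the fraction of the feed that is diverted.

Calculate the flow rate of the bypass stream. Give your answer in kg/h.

46.16 kg/h

All 161×0.067 = 10.787 kg/h of Na2SO4 reaches L, so L = 10.787/0.080 = 134.84 kg/h and vapour = 26.162 kg/h.
The evaporator receives (1−α)·161 of feed at 0.452 water and removes 0.504 of that water:
0.504×0.452×(1−α)×161 = 26.162
(1−α) = 26.162/36.677 = 0.7133;  α = 0.2867.
Bypass flow = 0.2867×161 = 46.155 kg/h.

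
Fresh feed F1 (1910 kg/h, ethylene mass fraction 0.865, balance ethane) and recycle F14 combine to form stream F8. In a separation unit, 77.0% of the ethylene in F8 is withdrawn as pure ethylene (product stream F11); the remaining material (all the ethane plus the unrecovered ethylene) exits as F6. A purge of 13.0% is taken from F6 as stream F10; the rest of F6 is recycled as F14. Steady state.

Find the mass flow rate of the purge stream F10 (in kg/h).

ethane enters only via F1 and leaves only via the purge: 1910×0.135 = 0.130×(ethane in F6), and the separation unit passes all ethane, so ethane in F8 = ethane in F6 = 1983.5 kg/h.
ethylene in F8: m_A = 1910×0.865 + (1−0.130)·(1−0.770)·m_A, so m_A = 1652.2/0.7999 = 2065.4 kg/h.
F6 = (1−0.770)×2065.4 + 1983.5 = 2458.5 kg/h.
Purge F10 = 0.130×2458.5 = 319.61 kg/h.

319.6 kg/h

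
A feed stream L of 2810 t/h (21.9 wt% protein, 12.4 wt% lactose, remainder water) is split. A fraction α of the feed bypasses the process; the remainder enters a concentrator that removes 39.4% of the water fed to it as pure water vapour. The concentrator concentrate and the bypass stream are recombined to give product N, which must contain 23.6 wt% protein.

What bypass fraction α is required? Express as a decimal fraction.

All 2810×0.219 = 615.39 t/h of protein reaches N, so N = 615.39/0.236 = 2607.6 t/h and vapour = 202.42 t/h.
The evaporator receives (1−α)·2810 of feed at 0.657 water and removes 0.394 of that water:
0.394×0.657×(1−α)×2810 = 202.42
(1−α) = 202.42/727.39 = 0.2783;  α = 0.7217.

0.722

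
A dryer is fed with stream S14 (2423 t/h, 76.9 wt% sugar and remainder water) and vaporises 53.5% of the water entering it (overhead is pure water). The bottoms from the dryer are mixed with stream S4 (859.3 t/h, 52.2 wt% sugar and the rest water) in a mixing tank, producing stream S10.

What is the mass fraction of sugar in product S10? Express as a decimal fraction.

Vapour removed = 0.535×0.231×2423 = 299.45 t/h; concentrate = 2123.6 t/h.
sugar reaching the mixer = 1863.3 (from concentrate) + 859.3×0.522 = 2311.8 t/h.
Product flow = 2123.6 + 859.3 = 2982.9 t/h; sugar fraction = 0.775.

0.775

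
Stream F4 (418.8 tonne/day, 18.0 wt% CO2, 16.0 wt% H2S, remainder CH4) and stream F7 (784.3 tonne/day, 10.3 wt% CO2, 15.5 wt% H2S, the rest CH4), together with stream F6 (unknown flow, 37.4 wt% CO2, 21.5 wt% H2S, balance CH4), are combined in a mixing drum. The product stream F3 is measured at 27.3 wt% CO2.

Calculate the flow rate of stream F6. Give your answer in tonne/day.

Let F6 be the unknown flow. Total out = 1203.1 + F6.
CO2 balance: 156.17 + 0.374·F6 = 0.273·(1203.1 + F6)
(0.374 − 0.273)·F6 = 0.273×1203.1 − 156.17 = 172.28
F6 = 172.28 / 0.101 = 1705.7 tonne/day

1706 tonne/day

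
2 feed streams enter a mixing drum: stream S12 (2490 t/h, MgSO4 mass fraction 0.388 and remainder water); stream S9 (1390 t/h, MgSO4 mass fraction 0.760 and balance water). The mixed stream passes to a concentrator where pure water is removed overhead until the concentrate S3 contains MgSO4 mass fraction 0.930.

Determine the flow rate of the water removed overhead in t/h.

1705 t/h

MgSO4 entering = 2490×0.388 + 1390×0.760 = 2022.5 t/h.
All MgSO4 reports to S3, so S3 = 2022.5/0.930 = 2174.8 t/h.
Total feed = 3880 t/h; overhead = 3880 − 2174.8 = 1705.2 t/h.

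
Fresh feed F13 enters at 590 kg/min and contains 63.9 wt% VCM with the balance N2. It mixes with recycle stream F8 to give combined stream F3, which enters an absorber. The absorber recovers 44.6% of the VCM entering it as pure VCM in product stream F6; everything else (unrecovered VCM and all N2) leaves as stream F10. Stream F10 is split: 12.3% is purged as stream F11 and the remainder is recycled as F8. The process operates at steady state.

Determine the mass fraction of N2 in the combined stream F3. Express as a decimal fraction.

N2 enters only via F13 and leaves only via the purge: 590×0.361 = 0.123×(N2 in F10), and the absorber passes all N2, so N2 in F3 = N2 in F10 = 1731.6 kg/min.
VCM in F3: m_A = 590×0.639 + (1−0.123)·(1−0.446)·m_A, so m_A = 377.01/0.5141 = 733.28 kg/min.
F3 = 733.28 + 1731.6 = 2464.9 kg/min.
N2 fraction in F3 = 1731.6/2464.9 = 0.7025.

0.7025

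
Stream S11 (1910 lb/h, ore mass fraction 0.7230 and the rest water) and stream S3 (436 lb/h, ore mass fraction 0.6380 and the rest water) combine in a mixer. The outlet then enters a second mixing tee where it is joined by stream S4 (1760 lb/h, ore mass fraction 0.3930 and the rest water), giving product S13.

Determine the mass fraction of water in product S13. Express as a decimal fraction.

Overall, product flow = 4106 lb/h.
water in = 1910×0.277 + 436×0.362 + 1760×0.607 = 1755.2 lb/h.
water fraction in S13 = 0.4275.

0.4275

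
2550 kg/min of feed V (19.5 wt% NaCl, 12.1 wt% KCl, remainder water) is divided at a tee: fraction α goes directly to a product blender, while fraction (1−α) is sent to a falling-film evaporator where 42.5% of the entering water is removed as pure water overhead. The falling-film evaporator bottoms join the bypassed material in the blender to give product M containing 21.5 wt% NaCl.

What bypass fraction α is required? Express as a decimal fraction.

0.680

All 2550×0.195 = 497.25 kg/min of NaCl reaches M, so M = 497.25/0.215 = 2312.8 kg/min and vapour = 237.21 kg/min.
The evaporator receives (1−α)·2550 of feed at 0.684 water and removes 0.425 of that water:
0.425×0.684×(1−α)×2550 = 237.21
(1−α) = 237.21/741.28 = 0.3200;  α = 0.6800.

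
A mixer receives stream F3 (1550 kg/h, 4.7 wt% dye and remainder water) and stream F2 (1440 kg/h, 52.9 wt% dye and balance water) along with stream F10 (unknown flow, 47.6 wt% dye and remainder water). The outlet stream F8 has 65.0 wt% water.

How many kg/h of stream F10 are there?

1682 kg/h

Let F10 be the unknown flow. Total out = 2990 + F10.
water balance: 2155.4 + 0.524·F10 = 0.650·(2990 + F10)
(0.524 − 0.650)·F10 = 0.650×2990 − 2155.4 = -211.89
F10 = -211.89 / -0.126 = 1681.7 kg/h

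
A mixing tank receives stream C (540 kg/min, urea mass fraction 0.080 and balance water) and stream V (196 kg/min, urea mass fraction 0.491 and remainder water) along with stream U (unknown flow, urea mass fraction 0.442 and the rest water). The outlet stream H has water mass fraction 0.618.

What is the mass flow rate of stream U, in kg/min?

2362 kg/min

Let U be the unknown flow. Total out = 736 + U.
water balance: 596.56 + 0.558·U = 0.618·(736 + U)
(0.558 − 0.618)·U = 0.618×736 − 596.56 = -141.72
U = -141.72 / -0.060 = 2361.9 kg/min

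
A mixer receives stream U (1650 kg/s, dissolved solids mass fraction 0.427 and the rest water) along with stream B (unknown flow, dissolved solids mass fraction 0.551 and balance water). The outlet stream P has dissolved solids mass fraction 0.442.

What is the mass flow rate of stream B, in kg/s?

227.1 kg/s

Let B be the unknown flow. Total out = 1650 + B.
dissolved solids balance: 704.55 + 0.551·B = 0.442·(1650 + B)
(0.551 − 0.442)·B = 0.442×1650 − 704.55 = 24.75
B = 24.75 / 0.109 = 227.06 kg/s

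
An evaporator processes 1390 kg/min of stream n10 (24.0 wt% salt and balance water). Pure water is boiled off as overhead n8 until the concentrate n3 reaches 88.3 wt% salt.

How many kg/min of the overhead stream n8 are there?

salt is conserved: 1390×0.240 = 333.6 kg/min all reports to the concentrate.
Concentrate = 333.6/(target fraction) = 377.8 kg/min.
Overhead = 1390 − 377.8 = 1012.2 kg/min.

1012 kg/min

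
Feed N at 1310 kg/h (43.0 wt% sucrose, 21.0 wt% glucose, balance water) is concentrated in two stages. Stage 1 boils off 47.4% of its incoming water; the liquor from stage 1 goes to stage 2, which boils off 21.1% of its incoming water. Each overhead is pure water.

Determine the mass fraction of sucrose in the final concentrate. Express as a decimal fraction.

0.545

water in feed = 1310×0.360 = 471.6 kg/h.
After stage 1: water left = (1−0.474)×471.6 = 248.06; stream total = 1086.5 kg/h.
After stage 2: water left = (1−0.211)×248.06 = 195.72; final concentrate = 1034.1 kg/h.
sucrose fraction = 563.3/1034.1 = 0.545.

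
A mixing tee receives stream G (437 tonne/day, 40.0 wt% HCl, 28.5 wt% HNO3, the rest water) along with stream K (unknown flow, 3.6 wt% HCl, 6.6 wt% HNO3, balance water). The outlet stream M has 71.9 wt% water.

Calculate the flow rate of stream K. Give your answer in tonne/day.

Let K be the unknown flow. Total out = 437 + K.
water balance: 137.66 + 0.898·K = 0.719·(437 + K)
(0.898 − 0.719)·K = 0.719×437 − 137.66 = 176.55
K = 176.55 / 0.179 = 986.3 tonne/day

986.3 tonne/day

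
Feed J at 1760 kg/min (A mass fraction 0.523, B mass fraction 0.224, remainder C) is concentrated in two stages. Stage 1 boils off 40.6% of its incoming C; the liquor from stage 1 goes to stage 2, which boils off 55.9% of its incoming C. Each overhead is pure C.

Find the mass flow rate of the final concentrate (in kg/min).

C in feed = 1760×0.253 = 445.28 kg/min.
After stage 1: C left = (1−0.406)×445.28 = 264.5; stream total = 1579.2 kg/min.
After stage 2: C left = (1−0.559)×264.5 = 116.64; final concentrate = 1431.4 kg/min.

1431 kg/min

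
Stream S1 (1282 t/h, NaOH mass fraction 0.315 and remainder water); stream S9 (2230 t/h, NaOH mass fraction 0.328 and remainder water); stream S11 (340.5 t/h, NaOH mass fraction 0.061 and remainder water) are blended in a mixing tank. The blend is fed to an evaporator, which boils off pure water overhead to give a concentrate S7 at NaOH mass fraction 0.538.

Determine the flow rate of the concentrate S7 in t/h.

2149 t/h

NaOH entering = 1282×0.315 + 2230×0.328 + 340.5×0.061 = 1156 t/h.
All NaOH reports to S7, so S7 = 1156/0.538 = 2148.8 t/h.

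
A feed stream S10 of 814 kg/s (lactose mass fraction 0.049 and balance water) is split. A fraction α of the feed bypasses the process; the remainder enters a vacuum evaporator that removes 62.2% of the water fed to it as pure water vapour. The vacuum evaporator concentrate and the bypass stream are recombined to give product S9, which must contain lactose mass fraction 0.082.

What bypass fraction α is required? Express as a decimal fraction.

0.320

All 814×0.049 = 39.886 kg/s of lactose reaches S9, so S9 = 39.886/0.082 = 486.41 kg/s and vapour = 327.59 kg/s.
The evaporator receives (1−α)·814 of feed at 0.951 water and removes 0.622 of that water:
0.622×0.951×(1−α)×814 = 327.59
(1−α) = 327.59/481.5 = 0.6803;  α = 0.3197.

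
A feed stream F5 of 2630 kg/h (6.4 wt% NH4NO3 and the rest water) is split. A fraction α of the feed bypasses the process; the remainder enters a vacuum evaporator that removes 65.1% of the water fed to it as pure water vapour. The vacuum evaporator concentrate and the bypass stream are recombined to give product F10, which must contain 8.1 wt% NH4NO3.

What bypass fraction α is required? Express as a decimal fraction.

All 2630×0.064 = 168.32 kg/h of NH4NO3 reaches F10, so F10 = 168.32/0.081 = 2078 kg/h and vapour = 551.98 kg/h.
The evaporator receives (1−α)·2630 of feed at 0.936 water and removes 0.651 of that water:
0.651×0.936×(1−α)×2630 = 551.98
(1−α) = 551.98/1602.6 = 0.3444;  α = 0.6556.

0.656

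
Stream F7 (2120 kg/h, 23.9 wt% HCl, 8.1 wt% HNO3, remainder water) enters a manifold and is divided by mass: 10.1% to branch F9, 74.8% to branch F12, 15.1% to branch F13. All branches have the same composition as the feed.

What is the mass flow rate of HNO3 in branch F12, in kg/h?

Branch F12 total = 0.748×2120 = 1585.8 kg/h.
HNO3 in F12 = 0.081×1585.8 = 128.45 kg/h.

128.4 kg/h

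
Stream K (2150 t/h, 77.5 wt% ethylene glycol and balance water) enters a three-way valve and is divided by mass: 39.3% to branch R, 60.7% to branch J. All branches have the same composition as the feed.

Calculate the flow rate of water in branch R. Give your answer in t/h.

Branch R total = 0.393×2150 = 844.95 t/h.
water in R = 0.225×844.95 = 190.11 t/h.

190.1 t/h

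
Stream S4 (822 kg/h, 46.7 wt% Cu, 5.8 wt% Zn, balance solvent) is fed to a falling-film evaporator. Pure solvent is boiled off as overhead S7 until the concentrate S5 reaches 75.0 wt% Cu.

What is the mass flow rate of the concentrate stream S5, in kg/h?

Cu is conserved: 822×0.467 = 383.87 kg/h all reports to the concentrate.
Concentrate = 383.87/(target fraction) = 511.83 kg/h.

511.8 kg/h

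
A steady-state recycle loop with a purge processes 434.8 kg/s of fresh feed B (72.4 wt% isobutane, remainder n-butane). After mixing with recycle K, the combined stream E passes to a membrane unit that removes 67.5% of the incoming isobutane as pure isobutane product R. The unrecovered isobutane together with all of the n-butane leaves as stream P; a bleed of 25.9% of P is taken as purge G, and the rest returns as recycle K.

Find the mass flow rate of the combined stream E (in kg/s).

n-butane enters only via B and leaves only via the purge: 434.8×0.276 = 0.259×(n-butane in P), and the membrane unit passes all n-butane, so n-butane in E = n-butane in P = 463.34 kg/s.
isobutane in E: m_A = 434.8×0.724 + (1−0.259)·(1−0.675)·m_A, so m_A = 314.8/0.7592 = 414.65 kg/s.
E = 414.65 + 463.34 = 877.99 kg/s.

878 kg/s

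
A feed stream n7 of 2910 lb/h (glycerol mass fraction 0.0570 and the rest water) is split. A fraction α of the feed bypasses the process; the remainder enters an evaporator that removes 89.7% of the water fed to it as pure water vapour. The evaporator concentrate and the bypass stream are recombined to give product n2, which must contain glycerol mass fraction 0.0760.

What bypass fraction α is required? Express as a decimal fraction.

0.704

All 2910×0.057 = 165.87 lb/h of glycerol reaches n2, so n2 = 165.87/0.076 = 2182.5 lb/h and vapour = 727.5 lb/h.
The evaporator receives (1−α)·2910 of feed at 0.943 water and removes 0.897 of that water:
0.897×0.943×(1−α)×2910 = 727.5
(1−α) = 727.5/2461.5 = 0.2956;  α = 0.7044.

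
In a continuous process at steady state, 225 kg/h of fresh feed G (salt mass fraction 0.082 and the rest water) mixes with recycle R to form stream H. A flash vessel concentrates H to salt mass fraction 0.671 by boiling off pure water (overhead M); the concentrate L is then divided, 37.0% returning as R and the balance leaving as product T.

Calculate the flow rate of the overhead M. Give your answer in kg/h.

Overall salt balance (none leaves overhead): salt in fresh feed = salt in product, i.e. 225×0.082 = (1−0.370)·L·0.671.
L = 18.45/(0.671×0.630) = 43.645 kg/h.
Recycle R = 0.370×43.645 = 16.149 kg/h.
Combined feed H = 225 + 16.149 = 241.15 kg/h.
Overhead M = H − L = 241.15 − 43.645 = 197.5 kg/h.

197.5 kg/h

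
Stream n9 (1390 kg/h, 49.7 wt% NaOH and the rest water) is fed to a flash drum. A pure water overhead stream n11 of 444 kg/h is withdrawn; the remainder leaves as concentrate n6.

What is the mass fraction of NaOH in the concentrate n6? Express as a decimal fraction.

0.730

NaOH is not removed: 1390×0.497 = 690.83 kg/h of NaOH enters n6.
Concentrate = 1390 − 444 = 946 kg/h.
Mass fraction = 690.83/946 = 0.730.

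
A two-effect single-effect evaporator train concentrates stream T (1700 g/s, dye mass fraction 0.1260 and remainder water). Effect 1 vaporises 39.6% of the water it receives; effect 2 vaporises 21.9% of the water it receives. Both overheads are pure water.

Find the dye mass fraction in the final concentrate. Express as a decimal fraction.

0.2341

water in feed = 1700×0.874 = 1485.8 g/s.
After stage 1: water left = (1−0.396)×1485.8 = 897.42; stream total = 1111.6 g/s.
After stage 2: water left = (1−0.219)×897.42 = 700.89; final concentrate = 915.09 g/s.
dye fraction = 214.2/915.09 = 0.2341.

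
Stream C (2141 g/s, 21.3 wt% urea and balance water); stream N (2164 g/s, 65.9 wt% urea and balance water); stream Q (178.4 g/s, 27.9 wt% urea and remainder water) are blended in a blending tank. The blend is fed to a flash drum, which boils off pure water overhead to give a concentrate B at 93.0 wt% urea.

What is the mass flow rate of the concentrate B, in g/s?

urea entering = 2141×0.213 + 2164×0.659 + 178.4×0.279 = 1931.9 g/s.
All urea reports to B, so B = 1931.9/0.930 = 2077.3 g/s.

2077 g/s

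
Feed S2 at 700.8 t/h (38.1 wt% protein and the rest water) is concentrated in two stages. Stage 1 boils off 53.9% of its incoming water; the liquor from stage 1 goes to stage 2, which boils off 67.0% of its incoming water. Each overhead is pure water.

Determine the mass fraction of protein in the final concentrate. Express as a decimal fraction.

0.802

water in feed = 700.8×0.619 = 433.8 t/h.
After stage 1: water left = (1−0.539)×433.8 = 199.98; stream total = 466.98 t/h.
After stage 2: water left = (1−0.670)×199.98 = 65.993; final concentrate = 333 t/h.
protein fraction = 267/333 = 0.802.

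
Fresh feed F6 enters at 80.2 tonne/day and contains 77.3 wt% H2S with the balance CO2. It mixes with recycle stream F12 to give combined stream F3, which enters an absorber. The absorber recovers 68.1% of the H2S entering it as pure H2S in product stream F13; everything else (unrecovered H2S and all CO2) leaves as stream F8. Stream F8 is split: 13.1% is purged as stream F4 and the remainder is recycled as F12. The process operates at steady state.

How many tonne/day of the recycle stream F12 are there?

CO2 enters only via F6 and leaves only via the purge: 80.2×0.227 = 0.131×(CO2 in F8), and the absorber passes all CO2, so CO2 in F3 = CO2 in F8 = 138.97 tonne/day.
H2S in F3: m_A = 80.2×0.773 + (1−0.131)·(1−0.681)·m_A, so m_A = 61.995/0.7228 = 85.771 tonne/day.
F8 = (1−0.681)×85.771 + 138.97 = 166.33 tonne/day.
Recycle F12 = (1−0.131)×166.33 = 144.54 tonne/day.

144.5 tonne/day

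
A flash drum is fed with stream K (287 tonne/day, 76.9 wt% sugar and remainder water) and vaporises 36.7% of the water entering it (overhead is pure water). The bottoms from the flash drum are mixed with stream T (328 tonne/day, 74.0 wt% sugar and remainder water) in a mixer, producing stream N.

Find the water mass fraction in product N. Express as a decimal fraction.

0.2154

Vapour removed = 0.367×0.231×287 = 24.331 tonne/day; concentrate = 262.67 tonne/day.
water reaching the mixer = 41.966 (from concentrate) + 328×0.260 = 127.25 tonne/day.
Product flow = 262.67 + 328 = 590.67 tonne/day; water fraction = 0.2154.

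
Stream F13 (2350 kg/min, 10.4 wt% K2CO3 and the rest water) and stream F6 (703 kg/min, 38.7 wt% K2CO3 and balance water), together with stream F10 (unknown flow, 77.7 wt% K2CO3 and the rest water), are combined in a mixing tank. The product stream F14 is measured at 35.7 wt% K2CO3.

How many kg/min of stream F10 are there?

1365 kg/min

Let F10 be the unknown flow. Total out = 3053 + F10.
K2CO3 balance: 516.46 + 0.777·F10 = 0.357·(3053 + F10)
(0.777 − 0.357)·F10 = 0.357×3053 − 516.46 = 573.46
F10 = 573.46 / 0.420 = 1365.4 kg/min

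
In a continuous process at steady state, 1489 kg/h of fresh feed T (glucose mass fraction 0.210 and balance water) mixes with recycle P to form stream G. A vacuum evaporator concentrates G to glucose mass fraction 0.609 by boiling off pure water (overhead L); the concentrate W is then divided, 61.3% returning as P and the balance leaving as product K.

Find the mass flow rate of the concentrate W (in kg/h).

Overall glucose balance (none leaves overhead): glucose in fresh feed = glucose in product, i.e. 1489×0.210 = (1−0.613)·W·0.609.
W = 312.69/(0.609×0.387) = 1326.7 kg/h.

1327 kg/h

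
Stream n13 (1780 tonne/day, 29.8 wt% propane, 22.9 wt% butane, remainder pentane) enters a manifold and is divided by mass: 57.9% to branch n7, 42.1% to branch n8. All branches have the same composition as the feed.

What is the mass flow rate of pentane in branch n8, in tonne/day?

Branch n8 total = 0.421×1780 = 749.38 tonne/day.
pentane in n8 = 0.473×749.38 = 354.46 tonne/day.

354.5 tonne/day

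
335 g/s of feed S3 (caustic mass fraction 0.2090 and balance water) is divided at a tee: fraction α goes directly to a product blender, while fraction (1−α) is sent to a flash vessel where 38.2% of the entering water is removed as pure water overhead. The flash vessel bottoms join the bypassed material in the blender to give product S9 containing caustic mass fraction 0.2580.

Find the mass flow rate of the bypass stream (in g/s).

All 335×0.209 = 70.015 g/s of caustic reaches S9, so S9 = 70.015/0.258 = 271.38 g/s and vapour = 63.624 g/s.
The evaporator receives (1−α)·335 of feed at 0.791 water and removes 0.382 of that water:
0.382×0.791×(1−α)×335 = 63.624
(1−α) = 63.624/101.22 = 0.6285;  α = 0.3715.
Bypass flow = 0.3715×335 = 124.44 g/s.

124.4 g/s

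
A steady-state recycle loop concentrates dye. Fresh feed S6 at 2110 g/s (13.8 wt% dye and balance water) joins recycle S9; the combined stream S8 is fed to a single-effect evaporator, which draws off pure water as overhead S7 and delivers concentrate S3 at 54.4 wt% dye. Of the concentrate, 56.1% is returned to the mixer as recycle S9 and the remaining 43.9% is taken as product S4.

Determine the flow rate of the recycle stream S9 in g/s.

Overall dye balance (none leaves overhead): dye in fresh feed = dye in product, i.e. 2110×0.138 = (1−0.561)·S3·0.544.
S3 = 291.18/(0.544×0.439) = 1219.3 g/s.
Recycle S9 = 0.561×1219.3 = 684.01 g/s.

684 g/s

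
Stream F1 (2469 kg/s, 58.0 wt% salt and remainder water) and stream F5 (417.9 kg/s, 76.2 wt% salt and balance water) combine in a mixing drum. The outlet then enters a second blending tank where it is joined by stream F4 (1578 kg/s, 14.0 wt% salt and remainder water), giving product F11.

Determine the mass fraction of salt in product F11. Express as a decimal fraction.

Overall, product flow = 4464.9 kg/s.
salt in = 2469×0.580 + 417.9×0.762 + 1578×0.140 = 1971.4 kg/s.
salt fraction in F11 = 0.4415.

0.4415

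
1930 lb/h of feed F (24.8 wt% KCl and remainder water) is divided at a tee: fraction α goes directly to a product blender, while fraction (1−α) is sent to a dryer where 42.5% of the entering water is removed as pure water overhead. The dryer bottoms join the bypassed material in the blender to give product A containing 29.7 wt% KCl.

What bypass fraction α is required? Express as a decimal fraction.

All 1930×0.248 = 478.64 lb/h of KCl reaches A, so A = 478.64/0.297 = 1611.6 lb/h and vapour = 318.42 lb/h.
The evaporator receives (1−α)·1930 of feed at 0.752 water and removes 0.425 of that water:
0.425×0.752×(1−α)×1930 = 318.42
(1−α) = 318.42/616.83 = 0.5162;  α = 0.4838.

0.484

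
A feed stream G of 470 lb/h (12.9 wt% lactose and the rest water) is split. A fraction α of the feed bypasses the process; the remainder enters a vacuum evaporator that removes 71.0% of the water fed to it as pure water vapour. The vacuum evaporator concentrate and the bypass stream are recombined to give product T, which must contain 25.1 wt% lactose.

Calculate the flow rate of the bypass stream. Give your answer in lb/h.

All 470×0.129 = 60.63 lb/h of lactose reaches T, so T = 60.63/0.251 = 241.55 lb/h and vapour = 228.45 lb/h.
The evaporator receives (1−α)·470 of feed at 0.871 water and removes 0.710 of that water:
0.710×0.871×(1−α)×470 = 228.45
(1−α) = 228.45/290.65 = 0.7860;  α = 0.2140.
Bypass flow = 0.2140×470 = 100.59 lb/h.

100.6 lb/h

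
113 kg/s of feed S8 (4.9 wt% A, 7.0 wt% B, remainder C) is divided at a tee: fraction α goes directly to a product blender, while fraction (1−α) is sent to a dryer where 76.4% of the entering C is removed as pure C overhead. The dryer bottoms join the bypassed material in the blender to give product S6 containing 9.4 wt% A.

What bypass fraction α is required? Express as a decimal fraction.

0.289

All 113×0.049 = 5.537 kg/s of A reaches S6, so S6 = 5.537/0.094 = 58.904 kg/s and vapour = 54.096 kg/s.
The evaporator receives (1−α)·113 of feed at 0.881 C and removes 0.764 of that C:
0.764×0.881×(1−α)×113 = 54.096
(1−α) = 54.096/76.058 = 0.7112;  α = 0.2888.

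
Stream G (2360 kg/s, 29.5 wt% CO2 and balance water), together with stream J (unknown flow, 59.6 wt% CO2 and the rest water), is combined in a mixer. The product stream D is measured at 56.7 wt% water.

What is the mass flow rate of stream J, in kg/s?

1998 kg/s

Let J be the unknown flow. Total out = 2360 + J.
water balance: 1663.8 + 0.404·J = 0.567·(2360 + J)
(0.404 − 0.567)·J = 0.567×2360 − 1663.8 = -325.68
J = -325.68 / -0.163 = 1998 kg/s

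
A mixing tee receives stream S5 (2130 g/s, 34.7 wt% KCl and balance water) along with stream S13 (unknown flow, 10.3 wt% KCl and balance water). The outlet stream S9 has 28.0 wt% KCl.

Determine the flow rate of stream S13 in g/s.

Let S13 be the unknown flow. Total out = 2130 + S13.
KCl balance: 739.11 + 0.103·S13 = 0.280·(2130 + S13)
(0.103 − 0.280)·S13 = 0.280×2130 − 739.11 = -142.71
S13 = -142.71 / -0.177 = 806.27 g/s

806.3 g/s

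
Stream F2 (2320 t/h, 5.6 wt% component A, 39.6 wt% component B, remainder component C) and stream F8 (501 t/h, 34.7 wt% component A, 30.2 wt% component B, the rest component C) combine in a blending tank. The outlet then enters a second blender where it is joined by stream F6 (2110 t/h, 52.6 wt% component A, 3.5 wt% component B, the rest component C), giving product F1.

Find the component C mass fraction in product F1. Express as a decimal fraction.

Overall, product flow = 4931 t/h.
component C in = 2320×0.548 + 501×0.351 + 2110×0.439 = 2373.5 t/h.
component C fraction in F1 = 0.481.

0.481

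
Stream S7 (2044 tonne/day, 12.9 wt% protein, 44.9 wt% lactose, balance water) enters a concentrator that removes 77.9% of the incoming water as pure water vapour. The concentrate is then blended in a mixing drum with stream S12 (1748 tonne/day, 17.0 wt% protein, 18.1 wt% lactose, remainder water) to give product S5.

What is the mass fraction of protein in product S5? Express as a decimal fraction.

Vapour removed = 0.779×0.422×2044 = 671.94 tonne/day; concentrate = 1372.1 tonne/day.
protein reaching the mixer = 263.68 (from concentrate) + 1748×0.170 = 560.84 tonne/day.
Product flow = 1372.1 + 1748 = 3120.1 tonne/day; protein fraction = 0.180.

0.180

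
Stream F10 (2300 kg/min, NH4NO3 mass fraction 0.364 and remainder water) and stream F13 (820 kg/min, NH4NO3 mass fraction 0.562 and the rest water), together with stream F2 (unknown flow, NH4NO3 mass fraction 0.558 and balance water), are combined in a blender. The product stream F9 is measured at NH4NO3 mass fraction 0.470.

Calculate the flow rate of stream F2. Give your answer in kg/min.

1913 kg/min

Let F2 be the unknown flow. Total out = 3120 + F2.
NH4NO3 balance: 1298 + 0.558·F2 = 0.470·(3120 + F2)
(0.558 − 0.470)·F2 = 0.470×3120 − 1298 = 168.36
F2 = 168.36 / 0.088 = 1913.2 kg/min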